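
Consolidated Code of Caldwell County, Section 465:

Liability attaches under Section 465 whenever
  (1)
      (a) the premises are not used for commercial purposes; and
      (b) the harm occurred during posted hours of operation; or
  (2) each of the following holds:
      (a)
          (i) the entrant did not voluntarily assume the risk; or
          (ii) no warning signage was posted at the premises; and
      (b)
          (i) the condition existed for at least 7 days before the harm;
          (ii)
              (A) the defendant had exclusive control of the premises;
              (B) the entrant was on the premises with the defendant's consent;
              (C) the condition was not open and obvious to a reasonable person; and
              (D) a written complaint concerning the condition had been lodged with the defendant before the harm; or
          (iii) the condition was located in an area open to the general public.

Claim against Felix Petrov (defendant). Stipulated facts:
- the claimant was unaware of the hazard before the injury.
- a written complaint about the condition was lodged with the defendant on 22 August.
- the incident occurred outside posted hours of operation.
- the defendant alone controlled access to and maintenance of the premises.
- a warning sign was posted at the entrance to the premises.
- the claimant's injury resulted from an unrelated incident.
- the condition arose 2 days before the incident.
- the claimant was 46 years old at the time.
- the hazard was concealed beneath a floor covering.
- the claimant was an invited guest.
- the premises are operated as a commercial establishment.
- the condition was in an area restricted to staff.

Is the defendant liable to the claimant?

Yes — liable.

(a) not (commercial use) — not satisfied.
(b) during posted hours — not met.
(1) = F AND F = false.
(i) no assumed risk — holds.
(ii) no signage posted — not satisfied.
So (a) is satisfied (T OR F).
(i) condition ≥7 days old — not satisfied.
(A) exclusive control — satisfied.
(B) consent to enter — satisfied.
(C) not open/obvious — holds.
(D) complaint lodged — met.
(ii): T AND T AND T AND T → true.
(iii) public area — fails.
So (b) is satisfied (F OR T OR F).
(2) = T AND T = true.
Overall: F OR T → true.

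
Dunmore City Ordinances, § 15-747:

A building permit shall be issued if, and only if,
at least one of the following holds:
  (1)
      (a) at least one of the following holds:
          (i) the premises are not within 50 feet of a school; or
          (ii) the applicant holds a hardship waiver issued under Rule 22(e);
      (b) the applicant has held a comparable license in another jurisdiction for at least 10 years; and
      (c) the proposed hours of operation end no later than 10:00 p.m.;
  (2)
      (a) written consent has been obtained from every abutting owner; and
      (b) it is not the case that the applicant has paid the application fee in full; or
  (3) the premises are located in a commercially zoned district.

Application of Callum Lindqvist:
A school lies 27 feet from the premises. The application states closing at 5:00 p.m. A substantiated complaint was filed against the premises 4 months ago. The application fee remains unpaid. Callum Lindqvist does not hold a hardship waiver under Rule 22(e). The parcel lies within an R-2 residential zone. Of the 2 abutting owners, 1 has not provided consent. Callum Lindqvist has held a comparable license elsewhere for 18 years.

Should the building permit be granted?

(i) ≥50 ft from school — not satisfied.
(ii) hardship waiver — not satisfied.
(a) = F OR F = false.
(b) prior license ≥ 10 yr — met.
(c) closes by 10 p.m. — holds.
(1) = F AND T AND T = false.
(a) all abutters consent — not met.
(b) not (fee paid) — satisfied.
(2): F AND T → false.
(3) commercially zoned — not satisfied.
Overall: F OR F OR F → false.

No — denied.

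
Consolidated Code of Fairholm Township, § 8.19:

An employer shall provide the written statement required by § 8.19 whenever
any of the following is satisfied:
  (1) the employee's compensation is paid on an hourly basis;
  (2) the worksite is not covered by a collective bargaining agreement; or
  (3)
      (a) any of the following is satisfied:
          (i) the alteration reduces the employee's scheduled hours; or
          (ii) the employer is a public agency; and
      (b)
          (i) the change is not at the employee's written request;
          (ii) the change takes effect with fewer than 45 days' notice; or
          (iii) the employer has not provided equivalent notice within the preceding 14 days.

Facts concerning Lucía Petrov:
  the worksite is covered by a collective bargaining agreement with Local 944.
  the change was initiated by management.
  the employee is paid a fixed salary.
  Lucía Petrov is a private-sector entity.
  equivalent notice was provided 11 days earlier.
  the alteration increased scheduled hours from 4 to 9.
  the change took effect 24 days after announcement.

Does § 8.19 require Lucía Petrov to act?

No — not required.

(1) hourly-paid — not satisfied.
(2) no CBA — not satisfied.
(i) hours reduced — not met.
(ii) public agency — not satisfied.
(a) = F OR F = false.
(i) not employee-requested — holds.
(ii) < 45 days' notice — met.
(iii) no recent notice — not satisfied.
(b): T OR T OR F → true.
(3) = F AND T = false.
So Overall is not satisfied (F OR F OR F).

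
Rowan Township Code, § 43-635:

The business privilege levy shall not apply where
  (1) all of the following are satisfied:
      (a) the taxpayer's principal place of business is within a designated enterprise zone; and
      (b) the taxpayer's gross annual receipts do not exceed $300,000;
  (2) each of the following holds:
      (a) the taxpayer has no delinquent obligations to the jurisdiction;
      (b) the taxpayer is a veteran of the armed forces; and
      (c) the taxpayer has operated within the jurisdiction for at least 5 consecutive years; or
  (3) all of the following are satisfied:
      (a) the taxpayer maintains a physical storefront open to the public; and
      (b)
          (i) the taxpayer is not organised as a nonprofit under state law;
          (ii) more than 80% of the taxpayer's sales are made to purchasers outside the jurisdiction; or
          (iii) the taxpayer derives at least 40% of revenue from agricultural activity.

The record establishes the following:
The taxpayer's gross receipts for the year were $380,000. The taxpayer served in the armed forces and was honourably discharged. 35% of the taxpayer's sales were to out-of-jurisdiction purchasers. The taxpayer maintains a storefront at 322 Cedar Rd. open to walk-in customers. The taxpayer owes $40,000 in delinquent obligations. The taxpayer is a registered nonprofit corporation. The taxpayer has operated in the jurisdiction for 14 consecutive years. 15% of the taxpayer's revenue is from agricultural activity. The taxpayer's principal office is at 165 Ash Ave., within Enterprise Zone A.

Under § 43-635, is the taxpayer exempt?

No — not exempt.

(a) in enterprise zone — holds.
(b) receipts ≤ $300,000 — not satisfied.
(1) = T AND F = false.
(a) no delinquency — not met.
(b) veteran — satisfied.
(c) ≥ 5 yrs in jurisdiction — satisfied.
(2): F AND T AND T → false.
(a) has storefront — satisfied.
(i) not (nonprofit) — not satisfied.
(ii) >80% out-of-jur. sales — not met.
(iii) ≥40% agricultural — fails.
So (b) is not satisfied (F OR F OR F).
So (3) is not satisfied (T AND F).
So Overall is not satisfied (F OR F OR F).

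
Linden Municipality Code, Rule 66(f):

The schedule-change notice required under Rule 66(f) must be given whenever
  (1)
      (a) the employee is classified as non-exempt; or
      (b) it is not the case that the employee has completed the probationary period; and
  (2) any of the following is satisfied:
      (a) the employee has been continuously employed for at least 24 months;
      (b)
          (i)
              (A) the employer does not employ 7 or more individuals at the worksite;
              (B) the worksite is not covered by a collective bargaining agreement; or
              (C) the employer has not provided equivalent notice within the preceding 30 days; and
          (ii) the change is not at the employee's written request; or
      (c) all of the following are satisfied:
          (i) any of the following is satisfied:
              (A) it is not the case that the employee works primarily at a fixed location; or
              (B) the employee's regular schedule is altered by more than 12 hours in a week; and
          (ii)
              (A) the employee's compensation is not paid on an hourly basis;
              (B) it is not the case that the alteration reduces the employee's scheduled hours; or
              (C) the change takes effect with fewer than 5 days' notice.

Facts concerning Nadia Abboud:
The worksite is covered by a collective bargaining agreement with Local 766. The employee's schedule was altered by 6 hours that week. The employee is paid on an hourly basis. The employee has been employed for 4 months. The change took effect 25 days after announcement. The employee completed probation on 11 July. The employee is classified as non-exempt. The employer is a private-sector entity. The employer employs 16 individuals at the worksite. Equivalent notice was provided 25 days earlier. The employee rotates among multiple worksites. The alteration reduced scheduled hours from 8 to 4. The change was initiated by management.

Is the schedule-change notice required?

No — not required.

(a) non-exempt — holds.
(b) not (past probation) — not satisfied.
(1) = T OR F = true.
(a) tenure ≥ 24 mo. — fails.
(A) not (≥ 7 at site) — not met.
(B) no CBA — not satisfied.
(C) no recent notice — not met.
So (i) is not satisfied (F OR F OR F).
(ii) not employee-requested — holds.
(b) = F AND T = false.
(A) not (fixed location) — satisfied.
(B) schedule shift > 12h — fails.
(i) = T OR F = true.
(A) not (hourly-paid) — not satisfied.
(B) not (hours reduced) — not met.
(C) < 5 days' notice — not satisfied.
So (ii) is not satisfied (F OR F OR F).
(c) = T AND F = false.
(2): F OR F OR F → false.
Overall = T AND F = false.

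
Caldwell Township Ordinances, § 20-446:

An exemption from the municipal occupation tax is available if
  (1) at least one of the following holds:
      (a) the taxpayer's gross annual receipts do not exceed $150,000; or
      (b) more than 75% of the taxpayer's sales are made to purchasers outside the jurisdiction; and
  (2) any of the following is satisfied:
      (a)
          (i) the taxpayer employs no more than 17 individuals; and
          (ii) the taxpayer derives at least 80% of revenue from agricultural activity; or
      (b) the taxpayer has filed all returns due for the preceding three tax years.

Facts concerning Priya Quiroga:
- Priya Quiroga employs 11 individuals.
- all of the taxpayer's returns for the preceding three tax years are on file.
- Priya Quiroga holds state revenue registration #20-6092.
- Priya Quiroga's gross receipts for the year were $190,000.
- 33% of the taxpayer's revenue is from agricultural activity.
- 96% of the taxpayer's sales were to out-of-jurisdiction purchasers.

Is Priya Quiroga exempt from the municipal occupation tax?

Yes — exempt.

(a) receipts ≤ $150,000 — fails.
(b) >75% out-of-jur. sales — satisfied.
(1): F OR T → true.
(i) ≤ 17 employees — satisfied.
(ii) ≥80% agricultural — not satisfied.
(a): T AND F → false.
(b) returns current — met.
(2): F OR T → true.
Overall: T AND T → true.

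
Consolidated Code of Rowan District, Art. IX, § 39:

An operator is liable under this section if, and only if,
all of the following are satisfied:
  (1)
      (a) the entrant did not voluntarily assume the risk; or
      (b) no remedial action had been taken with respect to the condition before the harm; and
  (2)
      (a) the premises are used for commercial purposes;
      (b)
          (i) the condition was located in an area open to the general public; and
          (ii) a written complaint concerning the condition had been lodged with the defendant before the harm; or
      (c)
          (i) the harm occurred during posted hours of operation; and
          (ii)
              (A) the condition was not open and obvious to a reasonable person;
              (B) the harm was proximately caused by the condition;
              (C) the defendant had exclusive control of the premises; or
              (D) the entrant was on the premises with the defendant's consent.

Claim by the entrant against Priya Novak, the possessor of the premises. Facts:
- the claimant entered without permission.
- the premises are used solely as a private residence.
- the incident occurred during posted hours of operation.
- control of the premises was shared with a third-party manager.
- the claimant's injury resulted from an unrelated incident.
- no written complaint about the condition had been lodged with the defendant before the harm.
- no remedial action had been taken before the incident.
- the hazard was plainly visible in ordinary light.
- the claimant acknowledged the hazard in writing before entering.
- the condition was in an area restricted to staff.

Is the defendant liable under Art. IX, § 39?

No — not liable.

(a) no assumed risk — not met.
(b) no remedial action — met.
So (1) is satisfied (F OR T).
(a) commercial use — not met.
(i) public area — fails.
(ii) complaint lodged — not satisfied.
(b) = F AND F = false.
(i) during posted hours — holds.
(A) not open/obvious — fails.
(B) proximate cause — fails.
(C) exclusive control — not satisfied.
(D) consent to enter — not met.
So (ii) is not satisfied (F OR F OR F OR F).
(c): T AND F → false.
(2) = F OR F OR F = false.
So Overall is not satisfied (T AND F).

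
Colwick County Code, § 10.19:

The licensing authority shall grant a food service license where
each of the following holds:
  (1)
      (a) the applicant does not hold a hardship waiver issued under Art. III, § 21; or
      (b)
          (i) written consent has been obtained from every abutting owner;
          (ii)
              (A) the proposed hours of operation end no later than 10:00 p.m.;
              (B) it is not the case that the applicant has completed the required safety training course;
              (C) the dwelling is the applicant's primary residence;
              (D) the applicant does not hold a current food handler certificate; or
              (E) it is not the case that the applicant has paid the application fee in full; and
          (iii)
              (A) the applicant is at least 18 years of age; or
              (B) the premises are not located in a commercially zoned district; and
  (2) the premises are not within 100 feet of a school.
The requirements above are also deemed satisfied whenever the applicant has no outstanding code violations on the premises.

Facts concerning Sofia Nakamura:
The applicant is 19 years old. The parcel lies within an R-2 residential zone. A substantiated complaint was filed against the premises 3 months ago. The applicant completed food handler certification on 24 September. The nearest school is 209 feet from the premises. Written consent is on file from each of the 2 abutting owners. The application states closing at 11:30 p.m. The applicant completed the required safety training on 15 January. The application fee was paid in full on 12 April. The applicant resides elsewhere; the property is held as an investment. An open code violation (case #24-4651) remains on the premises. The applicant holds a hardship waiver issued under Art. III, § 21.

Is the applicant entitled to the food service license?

(a) not (hardship waiver) — not satisfied.
(i) all abutters consent — satisfied.
(A) closes by 10 p.m. — not satisfied.
(B) not (safety training) — not satisfied.
(C) primary residence — not met.
(D) not (food handler cert.) — not met.
(E) not (fee paid) — not met.
(ii): F OR F OR F OR F OR F → false.
(A) age ≥ 18 — holds.
(B) not (commercially zoned) — satisfied.
(iii): T OR T → true.
(b) = T AND F AND T = false.
(1) = F OR F = false.
(2) ≥100 ft from school — holds.
Overall = F AND T = false.
Exception (no code violations) — not satisfied.
Result: main false OR exception false → false.

No — denied.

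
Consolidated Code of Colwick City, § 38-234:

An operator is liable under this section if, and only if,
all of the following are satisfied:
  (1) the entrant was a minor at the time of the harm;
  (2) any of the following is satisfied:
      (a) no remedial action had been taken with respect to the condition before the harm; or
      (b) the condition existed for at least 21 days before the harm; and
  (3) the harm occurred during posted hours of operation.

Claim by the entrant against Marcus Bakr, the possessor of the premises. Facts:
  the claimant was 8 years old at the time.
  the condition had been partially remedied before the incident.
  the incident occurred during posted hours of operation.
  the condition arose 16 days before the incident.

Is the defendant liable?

No — not liable.

(1) entrant a minor — met.
(a) no remedial action — not satisfied.
(b) condition ≥21 days old — not met.
So (2) is not satisfied (F OR F).
(3) during posted hours — satisfied.
Overall: T AND F AND T → false.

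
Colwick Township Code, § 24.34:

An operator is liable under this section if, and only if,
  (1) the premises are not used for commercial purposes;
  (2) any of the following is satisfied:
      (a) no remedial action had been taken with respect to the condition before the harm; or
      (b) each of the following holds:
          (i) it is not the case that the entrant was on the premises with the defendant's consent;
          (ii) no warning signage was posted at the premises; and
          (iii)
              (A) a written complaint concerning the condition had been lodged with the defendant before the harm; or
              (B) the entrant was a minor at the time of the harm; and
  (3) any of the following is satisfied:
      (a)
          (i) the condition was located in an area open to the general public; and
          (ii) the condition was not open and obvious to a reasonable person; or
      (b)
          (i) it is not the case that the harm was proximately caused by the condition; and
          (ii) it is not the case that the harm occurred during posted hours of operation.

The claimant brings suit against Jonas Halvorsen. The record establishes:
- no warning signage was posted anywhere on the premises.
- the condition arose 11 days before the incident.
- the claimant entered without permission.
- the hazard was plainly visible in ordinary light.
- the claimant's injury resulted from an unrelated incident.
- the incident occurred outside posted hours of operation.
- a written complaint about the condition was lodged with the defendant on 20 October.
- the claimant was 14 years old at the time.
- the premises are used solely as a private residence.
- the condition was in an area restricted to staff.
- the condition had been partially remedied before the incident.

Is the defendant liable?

Yes — liable.

(1) not (commercial use) — holds.
(a) no remedial action — not satisfied.
(i) not (consent to enter) — satisfied.
(ii) no signage posted — holds.
(A) complaint lodged — met.
(B) entrant a minor — satisfied.
(iii) = T OR T = true.
So (b) is satisfied (T AND T AND T).
(2): F OR T → true.
(i) public area — fails.
(ii) not open/obvious — fails.
(a): F AND F → false.
(i) not (proximate cause) — satisfied.
(ii) not (during posted hours) — met.
So (b) is satisfied (T AND T).
So (3) is satisfied (F OR T).
Overall: T AND T AND T → true.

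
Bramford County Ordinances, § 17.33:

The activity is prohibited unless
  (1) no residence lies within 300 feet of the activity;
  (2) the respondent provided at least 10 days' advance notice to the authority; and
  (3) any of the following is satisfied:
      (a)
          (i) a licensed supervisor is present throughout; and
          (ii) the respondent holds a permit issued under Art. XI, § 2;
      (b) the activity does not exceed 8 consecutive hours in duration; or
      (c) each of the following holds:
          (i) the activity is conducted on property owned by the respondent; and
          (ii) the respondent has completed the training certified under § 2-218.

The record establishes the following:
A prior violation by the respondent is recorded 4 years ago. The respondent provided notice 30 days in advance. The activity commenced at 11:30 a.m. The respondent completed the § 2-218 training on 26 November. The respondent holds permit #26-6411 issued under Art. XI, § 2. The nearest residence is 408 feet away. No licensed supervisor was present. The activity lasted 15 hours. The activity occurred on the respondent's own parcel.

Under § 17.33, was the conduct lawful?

Yes — lawful.

(1) no residence in 300 ft — met.
(2) ≥10 days' notice — satisfied.
(i) supervisor present — not met.
(ii) holds permit — satisfied.
So (a) is not satisfied (F AND T).
(b) ≤ 8 hrs duration — not met.
(i) own property — holds.
(ii) training certified — holds.
(c): T AND T → true.
So (3) is satisfied (F OR F OR T).
Overall = T AND T AND T = true.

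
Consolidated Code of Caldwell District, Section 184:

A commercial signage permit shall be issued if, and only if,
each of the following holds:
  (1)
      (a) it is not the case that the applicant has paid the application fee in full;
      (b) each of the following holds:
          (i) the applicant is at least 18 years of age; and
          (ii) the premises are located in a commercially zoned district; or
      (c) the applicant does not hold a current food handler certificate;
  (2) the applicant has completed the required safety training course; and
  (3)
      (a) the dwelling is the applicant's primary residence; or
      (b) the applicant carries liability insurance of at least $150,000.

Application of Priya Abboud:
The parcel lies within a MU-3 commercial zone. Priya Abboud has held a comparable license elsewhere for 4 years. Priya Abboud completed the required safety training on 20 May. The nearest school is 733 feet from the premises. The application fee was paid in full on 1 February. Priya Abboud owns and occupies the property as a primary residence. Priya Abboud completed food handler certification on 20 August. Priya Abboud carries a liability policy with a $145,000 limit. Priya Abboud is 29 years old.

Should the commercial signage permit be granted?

Yes — granted.

(a) not (fee paid) — not met.
(i) age ≥ 18 — holds.
(ii) commercially zoned — met.
(b) = T AND T = true.
(c) not (food handler cert.) — not met.
(1): F OR T OR F → true.
(2) safety training — holds.
(a) primary residence — satisfied.
(b) insurance ≥ $150,000 — not met.
(3) = T OR F = true.
So Overall is satisfied (T AND T AND T).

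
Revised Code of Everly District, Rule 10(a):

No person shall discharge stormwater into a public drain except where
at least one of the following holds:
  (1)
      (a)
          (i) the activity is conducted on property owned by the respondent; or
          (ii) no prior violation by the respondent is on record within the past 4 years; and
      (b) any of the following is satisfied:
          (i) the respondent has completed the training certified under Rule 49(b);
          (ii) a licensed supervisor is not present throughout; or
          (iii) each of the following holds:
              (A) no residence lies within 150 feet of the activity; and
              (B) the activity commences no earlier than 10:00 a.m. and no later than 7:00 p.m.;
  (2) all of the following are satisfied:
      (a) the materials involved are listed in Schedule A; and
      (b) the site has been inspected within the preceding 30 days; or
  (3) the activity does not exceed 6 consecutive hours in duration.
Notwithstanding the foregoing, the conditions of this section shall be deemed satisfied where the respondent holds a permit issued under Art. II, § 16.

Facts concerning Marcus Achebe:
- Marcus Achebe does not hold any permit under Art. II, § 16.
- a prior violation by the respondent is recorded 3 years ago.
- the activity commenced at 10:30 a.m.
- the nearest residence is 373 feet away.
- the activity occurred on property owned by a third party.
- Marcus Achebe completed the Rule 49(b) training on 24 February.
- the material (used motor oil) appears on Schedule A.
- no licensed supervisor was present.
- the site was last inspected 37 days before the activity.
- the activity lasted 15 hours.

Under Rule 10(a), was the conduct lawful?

No — unlawful.

(i) own property — fails.
(ii) no prior violation — not satisfied.
So (a) is not satisfied (F OR F).
(i) training certified — satisfied.
(ii) not (supervisor present) — holds.
(A) no residence in 150 ft — holds.
(B) start within hours — holds.
(iii): T AND T → true.
So (b) is satisfied (T OR T OR T).
(1): F AND T → false.
(a) Schedule A material — satisfied.
(b) site inspected — not met.
(2) = T AND F = false.
(3) ≤ 6 hrs duration — not met.
So Overall is not satisfied (F OR F OR F).
Exception (holds permit) — not satisfied.
Result: main false OR exception false → false.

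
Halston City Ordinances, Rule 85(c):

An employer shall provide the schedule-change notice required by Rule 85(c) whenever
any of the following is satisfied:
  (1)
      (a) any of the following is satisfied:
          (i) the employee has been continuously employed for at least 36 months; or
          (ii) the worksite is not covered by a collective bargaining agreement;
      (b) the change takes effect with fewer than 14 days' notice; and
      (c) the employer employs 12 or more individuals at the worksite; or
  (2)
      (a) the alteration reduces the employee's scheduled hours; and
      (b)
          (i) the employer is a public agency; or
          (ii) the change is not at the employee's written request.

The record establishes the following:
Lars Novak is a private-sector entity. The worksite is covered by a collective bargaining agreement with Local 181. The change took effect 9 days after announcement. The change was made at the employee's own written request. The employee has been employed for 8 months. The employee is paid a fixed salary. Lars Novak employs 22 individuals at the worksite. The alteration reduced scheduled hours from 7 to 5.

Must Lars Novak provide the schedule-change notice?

(i) tenure ≥ 36 mo. — fails.
(ii) no CBA — not met.
(a): F OR F → false.
(b) < 14 days' notice — met.
(c) ≥ 12 at site — satisfied.
(1): F AND T AND T → false.
(a) hours reduced — holds.
(i) public agency — not satisfied.
(ii) not employee-requested — not met.
(b) = F OR F = false.
(2): T AND F → false.
Overall = F OR F = false.

No — not required.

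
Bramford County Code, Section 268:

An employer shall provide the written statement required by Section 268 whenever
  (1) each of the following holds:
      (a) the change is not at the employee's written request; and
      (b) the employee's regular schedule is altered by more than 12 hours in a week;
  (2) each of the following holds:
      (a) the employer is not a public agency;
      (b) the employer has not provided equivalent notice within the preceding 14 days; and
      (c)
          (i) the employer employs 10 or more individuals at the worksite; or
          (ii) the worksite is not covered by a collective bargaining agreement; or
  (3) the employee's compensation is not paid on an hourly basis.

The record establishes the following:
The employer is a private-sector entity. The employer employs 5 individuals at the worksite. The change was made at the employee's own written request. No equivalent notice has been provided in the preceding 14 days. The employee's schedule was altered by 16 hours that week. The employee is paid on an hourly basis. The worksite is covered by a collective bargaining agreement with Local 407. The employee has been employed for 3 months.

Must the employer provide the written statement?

(a) not employee-requested — fails.
(b) schedule shift > 12h — met.
(1): F AND T → false.
(a) not (public agency) — holds.
(b) no recent notice — holds.
(i) ≥ 10 at site — not satisfied.
(ii) no CBA — not satisfied.
(c): F OR F → false.
(2) = T AND T AND F = false.
(3) not (hourly-paid) — not satisfied.
So Overall is not satisfied (F OR F OR F).

No — not required.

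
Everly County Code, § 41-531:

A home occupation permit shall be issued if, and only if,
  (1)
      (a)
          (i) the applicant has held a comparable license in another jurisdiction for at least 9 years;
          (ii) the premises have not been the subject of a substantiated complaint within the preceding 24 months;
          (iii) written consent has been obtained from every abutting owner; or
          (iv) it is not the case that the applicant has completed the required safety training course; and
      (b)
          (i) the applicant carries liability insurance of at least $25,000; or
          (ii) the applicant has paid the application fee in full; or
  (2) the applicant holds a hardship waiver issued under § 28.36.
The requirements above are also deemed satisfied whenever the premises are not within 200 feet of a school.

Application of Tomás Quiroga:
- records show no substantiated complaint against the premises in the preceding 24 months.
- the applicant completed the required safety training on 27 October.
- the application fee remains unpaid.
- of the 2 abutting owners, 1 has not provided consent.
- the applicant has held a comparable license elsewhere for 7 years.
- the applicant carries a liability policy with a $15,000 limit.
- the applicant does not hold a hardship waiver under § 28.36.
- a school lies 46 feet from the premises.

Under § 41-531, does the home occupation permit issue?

(i) prior license ≥ 9 yr — fails.
(ii) no complaint in 24 mo. — met.
(iii) all abutters consent — not met.
(iv) not (safety training) — not satisfied.
So (a) is satisfied (F OR T OR F OR F).
(i) insurance ≥ $25,000 — not met.
(ii) fee paid — not satisfied.
So (b) is not satisfied (F OR F).
(1): T AND F → false.
(2) hardship waiver — not met.
Overall: F OR F → false.
Exception (≥200 ft from school) — not satisfied.
Result: main false OR exception false → false.

No — denied.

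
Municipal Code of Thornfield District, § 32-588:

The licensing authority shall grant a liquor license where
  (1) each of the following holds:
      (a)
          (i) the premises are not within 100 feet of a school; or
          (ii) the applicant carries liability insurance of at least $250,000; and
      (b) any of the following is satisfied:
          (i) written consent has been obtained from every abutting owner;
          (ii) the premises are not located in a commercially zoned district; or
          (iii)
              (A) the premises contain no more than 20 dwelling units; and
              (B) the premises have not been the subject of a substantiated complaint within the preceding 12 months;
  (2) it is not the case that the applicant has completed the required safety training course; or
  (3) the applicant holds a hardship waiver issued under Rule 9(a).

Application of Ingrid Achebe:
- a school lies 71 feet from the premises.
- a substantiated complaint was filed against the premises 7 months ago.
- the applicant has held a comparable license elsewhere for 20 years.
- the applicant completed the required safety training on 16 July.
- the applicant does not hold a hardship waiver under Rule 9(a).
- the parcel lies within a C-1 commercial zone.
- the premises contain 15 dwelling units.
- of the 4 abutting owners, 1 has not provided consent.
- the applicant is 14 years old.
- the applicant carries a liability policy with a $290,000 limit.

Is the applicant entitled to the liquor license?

(i) ≥100 ft from school — not satisfied.
(ii) insurance ≥ $250,000 — satisfied.
(a) = F OR T = true.
(i) all abutters consent — not met.
(ii) not (commercially zoned) — not met.
(A) ≤ 20 units — satisfied.
(B) no complaint in 12 mo. — fails.
(iii): T AND F → false.
So (b) is not satisfied (F OR F OR F).
So (1) is not satisfied (T AND F).
(2) not (safety training) — not satisfied.
(3) hardship waiver — not met.
Overall: F OR F OR F → false.

No — denied.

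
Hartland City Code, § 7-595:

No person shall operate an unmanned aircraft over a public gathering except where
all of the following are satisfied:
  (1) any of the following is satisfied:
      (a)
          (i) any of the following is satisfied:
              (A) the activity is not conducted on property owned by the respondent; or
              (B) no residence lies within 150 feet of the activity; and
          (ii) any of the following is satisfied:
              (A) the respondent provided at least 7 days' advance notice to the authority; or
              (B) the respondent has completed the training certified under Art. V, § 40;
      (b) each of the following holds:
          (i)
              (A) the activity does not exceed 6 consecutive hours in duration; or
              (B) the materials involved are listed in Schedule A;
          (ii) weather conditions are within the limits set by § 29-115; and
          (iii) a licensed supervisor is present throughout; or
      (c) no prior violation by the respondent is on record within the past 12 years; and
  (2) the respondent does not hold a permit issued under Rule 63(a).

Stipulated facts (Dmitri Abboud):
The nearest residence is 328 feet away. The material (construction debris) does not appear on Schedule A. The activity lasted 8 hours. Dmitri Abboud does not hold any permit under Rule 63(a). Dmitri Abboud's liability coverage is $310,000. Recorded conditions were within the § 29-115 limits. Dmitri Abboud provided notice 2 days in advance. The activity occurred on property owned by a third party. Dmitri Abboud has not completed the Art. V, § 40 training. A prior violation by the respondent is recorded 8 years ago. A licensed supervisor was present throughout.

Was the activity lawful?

No — unlawful.

(A) not (own property) — holds.
(B) no residence in 150 ft — holds.
(i): T OR T → true.
(A) ≥7 days' notice — fails.
(B) training certified — not satisfied.
So (ii) is not satisfied (F OR F).
(a): T AND F → false.
(A) ≤ 6 hrs duration — not satisfied.
(B) Schedule A material — fails.
(i): F OR F → false.
(ii) weather ok — satisfied.
(iii) supervisor present — satisfied.
So (b) is not satisfied (F AND T AND T).
(c) no prior violation — not met.
(1): F OR F OR F → false.
(2) not (holds permit) — met.
Overall: F AND T → false.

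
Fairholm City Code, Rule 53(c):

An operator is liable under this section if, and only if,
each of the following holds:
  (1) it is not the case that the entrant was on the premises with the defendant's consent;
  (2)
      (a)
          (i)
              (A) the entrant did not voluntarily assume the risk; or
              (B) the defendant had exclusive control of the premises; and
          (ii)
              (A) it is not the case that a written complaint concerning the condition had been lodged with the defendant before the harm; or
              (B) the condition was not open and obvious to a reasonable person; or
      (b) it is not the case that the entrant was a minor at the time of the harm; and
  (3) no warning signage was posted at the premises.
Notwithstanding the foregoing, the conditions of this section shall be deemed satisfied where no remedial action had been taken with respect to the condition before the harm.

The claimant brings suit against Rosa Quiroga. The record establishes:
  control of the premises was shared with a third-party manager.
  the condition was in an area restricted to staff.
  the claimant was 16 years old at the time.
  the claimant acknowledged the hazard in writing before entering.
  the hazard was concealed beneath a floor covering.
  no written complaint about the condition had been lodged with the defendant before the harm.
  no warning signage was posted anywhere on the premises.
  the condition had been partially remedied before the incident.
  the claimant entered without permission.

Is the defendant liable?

(1) not (consent to enter) — satisfied.
(A) no assumed risk — not satisfied.
(B) exclusive control — fails.
(i) = F OR F = false.
(A) not (complaint lodged) — holds.
(B) not open/obvious — satisfied.
(ii) = T OR T = true.
So (a) is not satisfied (F AND T).
(b) not (entrant a minor) — fails.
(2): F OR F → false.
(3) no signage posted — met.
Overall = T AND F AND T = false.
Exception (no remedial action) — not satisfied.
Result: main false OR exception false → false.

No — not liable.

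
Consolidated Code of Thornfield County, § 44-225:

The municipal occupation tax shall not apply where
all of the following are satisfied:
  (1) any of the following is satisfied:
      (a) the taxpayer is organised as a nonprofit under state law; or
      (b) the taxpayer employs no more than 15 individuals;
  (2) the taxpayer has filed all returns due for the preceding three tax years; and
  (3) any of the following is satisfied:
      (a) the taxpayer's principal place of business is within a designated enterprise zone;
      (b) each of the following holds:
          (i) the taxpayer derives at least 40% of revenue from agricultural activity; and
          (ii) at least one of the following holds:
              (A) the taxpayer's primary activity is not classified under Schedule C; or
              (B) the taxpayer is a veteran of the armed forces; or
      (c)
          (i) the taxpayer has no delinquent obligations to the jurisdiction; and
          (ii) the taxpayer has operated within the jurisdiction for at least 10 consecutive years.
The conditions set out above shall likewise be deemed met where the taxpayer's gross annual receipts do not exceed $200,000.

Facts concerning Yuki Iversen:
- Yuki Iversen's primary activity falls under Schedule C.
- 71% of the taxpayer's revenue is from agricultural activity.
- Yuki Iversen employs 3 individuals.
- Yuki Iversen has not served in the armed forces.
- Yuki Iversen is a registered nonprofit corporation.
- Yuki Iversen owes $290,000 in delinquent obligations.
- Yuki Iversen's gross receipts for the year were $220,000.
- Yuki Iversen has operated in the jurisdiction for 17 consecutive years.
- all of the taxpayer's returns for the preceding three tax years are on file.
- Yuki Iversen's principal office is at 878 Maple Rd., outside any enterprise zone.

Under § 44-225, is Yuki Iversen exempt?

(a) nonprofit — holds.
(b) ≤ 15 employees — satisfied.
(1): T OR T → true.
(2) returns current — met.
(a) in enterprise zone — not satisfied.
(i) ≥40% agricultural — met.
(A) not (Schedule C activity) — not satisfied.
(B) veteran — not met.
(ii) = F OR F = false.
So (b) is not satisfied (T AND F).
(i) no delinquency — not satisfied.
(ii) ≥ 10 yrs in jurisdiction — holds.
(c) = F AND T = false.
(3) = F OR F OR F = false.
So Overall is not satisfied (T AND T AND F).
Exception (receipts ≤ $200,000) — not satisfied.
Result: main false OR exception false → false.

No — not exempt.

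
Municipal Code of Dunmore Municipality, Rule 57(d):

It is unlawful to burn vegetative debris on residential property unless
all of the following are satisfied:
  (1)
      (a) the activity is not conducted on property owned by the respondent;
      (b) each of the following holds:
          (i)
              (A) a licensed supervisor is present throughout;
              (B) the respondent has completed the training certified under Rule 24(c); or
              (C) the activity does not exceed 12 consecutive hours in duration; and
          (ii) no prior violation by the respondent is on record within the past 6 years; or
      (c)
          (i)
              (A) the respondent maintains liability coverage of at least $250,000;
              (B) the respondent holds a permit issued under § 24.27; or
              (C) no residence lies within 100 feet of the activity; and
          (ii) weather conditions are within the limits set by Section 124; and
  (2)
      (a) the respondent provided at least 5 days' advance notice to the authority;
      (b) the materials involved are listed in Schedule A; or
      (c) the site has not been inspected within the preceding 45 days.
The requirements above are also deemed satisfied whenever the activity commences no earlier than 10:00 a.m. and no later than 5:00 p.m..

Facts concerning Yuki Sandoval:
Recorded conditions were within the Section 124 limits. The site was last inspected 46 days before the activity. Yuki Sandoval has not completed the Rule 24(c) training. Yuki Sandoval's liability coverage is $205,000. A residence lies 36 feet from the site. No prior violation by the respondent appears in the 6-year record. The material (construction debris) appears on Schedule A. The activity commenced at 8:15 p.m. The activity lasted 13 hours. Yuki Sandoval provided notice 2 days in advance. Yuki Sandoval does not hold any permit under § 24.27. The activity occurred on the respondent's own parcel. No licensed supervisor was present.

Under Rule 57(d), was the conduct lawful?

(a) not (own property) — not satisfied.
(A) supervisor present — fails.
(B) training certified — not met.
(C) ≤ 12 hrs duration — not met.
So (i) is not satisfied (F OR F OR F).
(ii) no prior violation — met.
(b) = F AND T = false.
(A) coverage ≥ $250,000 — not satisfied.
(B) holds permit — not met.
(C) no residence in 100 ft — not met.
(i): F OR F OR F → false.
(ii) weather ok — holds.
(c) = F AND T = false.
So (1) is not satisfied (F OR F OR F).
(a) ≥5 days' notice — not satisfied.
(b) Schedule A material — met.
(c) not (site inspected) — satisfied.
(2) = F OR T OR T = true.
Overall = F AND T = false.
Exception (start within hours) — not satisfied.
Result: main false OR exception false → false.

No — unlawful.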